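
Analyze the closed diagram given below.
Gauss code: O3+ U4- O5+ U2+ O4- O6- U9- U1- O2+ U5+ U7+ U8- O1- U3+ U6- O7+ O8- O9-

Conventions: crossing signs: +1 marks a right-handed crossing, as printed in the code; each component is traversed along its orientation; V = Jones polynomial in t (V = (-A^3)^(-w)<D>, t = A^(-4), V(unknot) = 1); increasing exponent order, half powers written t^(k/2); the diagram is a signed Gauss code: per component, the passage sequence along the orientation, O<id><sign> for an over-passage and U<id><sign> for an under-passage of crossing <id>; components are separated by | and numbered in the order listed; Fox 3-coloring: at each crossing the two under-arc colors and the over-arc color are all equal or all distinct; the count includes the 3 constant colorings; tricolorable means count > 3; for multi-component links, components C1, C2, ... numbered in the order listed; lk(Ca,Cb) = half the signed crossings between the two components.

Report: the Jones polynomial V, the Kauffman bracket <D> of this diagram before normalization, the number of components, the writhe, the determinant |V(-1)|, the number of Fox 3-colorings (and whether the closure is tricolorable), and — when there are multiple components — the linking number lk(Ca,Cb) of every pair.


V(t) = t^-4 - t^-3 + t^-2 - 2t^-1 + 2 - t + t^2
bracket: -A^-11 + A^-7 - 2A^-3 + 2A - A^5 + A^9 - A^13, w = -1
1 component, writhe -1, over 9 crossings
det 9, colorings 9 of 3^9 — tricolorable
observation: the span of V is 6, forcing >= 6 crossings in any diagram


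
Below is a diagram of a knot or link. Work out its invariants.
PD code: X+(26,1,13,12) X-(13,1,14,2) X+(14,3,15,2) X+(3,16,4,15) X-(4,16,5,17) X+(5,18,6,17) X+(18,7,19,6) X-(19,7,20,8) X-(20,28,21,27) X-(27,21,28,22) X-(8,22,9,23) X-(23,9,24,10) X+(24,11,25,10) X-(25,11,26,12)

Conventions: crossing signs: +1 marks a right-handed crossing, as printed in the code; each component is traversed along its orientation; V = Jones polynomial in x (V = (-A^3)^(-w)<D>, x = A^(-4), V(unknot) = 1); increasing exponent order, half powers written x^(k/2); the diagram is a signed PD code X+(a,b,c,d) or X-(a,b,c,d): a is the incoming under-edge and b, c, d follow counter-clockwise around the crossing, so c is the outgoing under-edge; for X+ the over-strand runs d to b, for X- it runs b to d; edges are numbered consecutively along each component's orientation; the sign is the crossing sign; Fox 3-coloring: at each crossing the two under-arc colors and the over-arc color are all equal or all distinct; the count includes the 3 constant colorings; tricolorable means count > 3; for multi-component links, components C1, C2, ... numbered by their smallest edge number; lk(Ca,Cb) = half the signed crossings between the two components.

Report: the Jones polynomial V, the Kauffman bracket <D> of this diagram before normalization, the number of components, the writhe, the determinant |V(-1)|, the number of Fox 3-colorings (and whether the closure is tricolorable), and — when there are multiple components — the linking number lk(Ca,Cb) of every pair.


Jones polynomial: V(x) = x^-3 + x^-2 + x^-1 + 1
<D> = A^-6 + A^-2 + A^2 + A^6; writhe -2
components 3, writhe -2 (14 crossings)
linking number lk(C1,C2) = 0
lk(C1,C3): 0
lk(C2,C3) = -1
3-colorings: 9 of 3^14, det 0 — tricolorable
note: |V(-1)| = 0: so tricolorable, since 3 divides 0


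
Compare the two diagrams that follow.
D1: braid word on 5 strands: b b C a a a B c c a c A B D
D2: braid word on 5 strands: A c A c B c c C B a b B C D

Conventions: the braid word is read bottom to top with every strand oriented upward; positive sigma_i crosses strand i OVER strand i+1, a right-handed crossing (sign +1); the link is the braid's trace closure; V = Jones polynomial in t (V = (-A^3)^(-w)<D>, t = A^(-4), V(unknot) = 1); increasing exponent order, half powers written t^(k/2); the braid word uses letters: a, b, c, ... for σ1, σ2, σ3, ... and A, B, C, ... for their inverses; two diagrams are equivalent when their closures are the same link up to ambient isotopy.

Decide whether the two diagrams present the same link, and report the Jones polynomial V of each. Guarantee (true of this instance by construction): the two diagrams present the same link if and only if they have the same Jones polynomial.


same link: no
V(D1) = t^2 + 2t^4 - 2t^5 + t^6 - 2t^7 + t^8  [14 crossings, <D> = A^-20 - 2A^-16 + A^-12 - 2A^-8 + 2A^-4 + A^4, w = +4]
V(D2) = t^-2 - t^-1 + 1 - t + t^2  (w -2, c 14, <D> = A^-14 - A^-10 + A^-6 - A^-2 + A^2)
note: V(t) takes 2 values over 2 diagrams, fixing the grouping


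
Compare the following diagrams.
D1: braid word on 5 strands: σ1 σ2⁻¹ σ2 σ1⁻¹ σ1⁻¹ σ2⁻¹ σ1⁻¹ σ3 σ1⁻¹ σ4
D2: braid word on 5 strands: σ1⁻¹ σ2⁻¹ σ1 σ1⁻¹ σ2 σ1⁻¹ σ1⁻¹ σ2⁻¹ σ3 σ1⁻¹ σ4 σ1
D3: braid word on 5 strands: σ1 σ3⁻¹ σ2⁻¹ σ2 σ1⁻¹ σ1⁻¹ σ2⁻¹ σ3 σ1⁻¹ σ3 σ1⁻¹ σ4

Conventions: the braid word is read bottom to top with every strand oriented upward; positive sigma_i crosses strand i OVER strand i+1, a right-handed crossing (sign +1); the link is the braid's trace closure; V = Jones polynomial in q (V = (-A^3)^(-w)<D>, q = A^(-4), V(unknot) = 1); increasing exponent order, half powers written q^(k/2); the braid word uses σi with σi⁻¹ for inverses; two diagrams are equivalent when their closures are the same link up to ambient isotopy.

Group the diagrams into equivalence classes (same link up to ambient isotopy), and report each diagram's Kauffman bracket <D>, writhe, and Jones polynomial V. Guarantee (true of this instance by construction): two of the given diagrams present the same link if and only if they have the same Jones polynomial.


classes: {D1, D2, D3}
V(D1) = -q^-4 + q^-3 + q^-1  [10 crossings, <D> = A^-2 + A^6 - A^10, w = -2]
D2 (bracket A^-2 + A^6 - A^10; 12 crossings at w = -2): V = -q^-4 + q^-3 + q^-1
V(D3) = -q^-4 + q^-3 + q^-1  (w -2, c 12, <D> = A^-2 + A^6 - A^10)
insight: all 3 diagrams share one V(q), hence one class


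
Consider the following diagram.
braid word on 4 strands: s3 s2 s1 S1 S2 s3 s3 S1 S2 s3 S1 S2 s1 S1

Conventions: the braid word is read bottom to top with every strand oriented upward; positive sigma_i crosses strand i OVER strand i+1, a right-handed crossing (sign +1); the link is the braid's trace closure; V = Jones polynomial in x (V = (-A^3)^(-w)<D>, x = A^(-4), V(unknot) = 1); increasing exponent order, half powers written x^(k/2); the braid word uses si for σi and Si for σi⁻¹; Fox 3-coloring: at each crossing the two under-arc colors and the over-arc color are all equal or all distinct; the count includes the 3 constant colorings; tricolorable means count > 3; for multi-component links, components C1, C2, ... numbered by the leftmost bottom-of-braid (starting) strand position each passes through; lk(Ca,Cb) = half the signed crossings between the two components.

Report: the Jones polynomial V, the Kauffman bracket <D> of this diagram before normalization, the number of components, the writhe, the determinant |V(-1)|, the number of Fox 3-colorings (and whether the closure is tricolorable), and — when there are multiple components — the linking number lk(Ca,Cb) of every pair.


V(x) = x^(-5/2) - 2x^(-3/2) + 2x^(-1/2) - 4x^(1/2) + 3x^(3/2) - 3x^(5/2) + 2x^(7/2) - x^(9/2)
bracket: -A^-18 + 2A^-14 - 3A^-10 + 3A^-6 - 4A^-2 + 2A^2 - 2A^6 + A^10, w = 0
2 components, writhe 0, over 14 crossings
lk(C1,C2) = +1
det 18, colorings 9 of 3^14 — tricolorable
observation: det 18 = |V(-1)|; divisible by 3, so tricolorable


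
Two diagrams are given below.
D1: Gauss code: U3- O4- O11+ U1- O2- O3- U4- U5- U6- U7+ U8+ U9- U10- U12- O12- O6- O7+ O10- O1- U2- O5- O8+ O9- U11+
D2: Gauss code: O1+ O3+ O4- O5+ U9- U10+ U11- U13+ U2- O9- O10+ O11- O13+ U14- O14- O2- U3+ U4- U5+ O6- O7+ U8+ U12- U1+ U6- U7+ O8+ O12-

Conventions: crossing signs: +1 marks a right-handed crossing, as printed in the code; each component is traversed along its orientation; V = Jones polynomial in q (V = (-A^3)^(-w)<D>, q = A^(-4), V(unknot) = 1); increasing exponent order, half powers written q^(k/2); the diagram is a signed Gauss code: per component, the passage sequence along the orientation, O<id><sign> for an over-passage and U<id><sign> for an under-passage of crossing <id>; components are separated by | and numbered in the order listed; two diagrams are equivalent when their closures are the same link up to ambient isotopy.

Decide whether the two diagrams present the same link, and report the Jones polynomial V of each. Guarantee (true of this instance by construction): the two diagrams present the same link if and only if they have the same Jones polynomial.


equivalent: no
V(D1) = -q^-6 + q^-5 - q^-4 + 2q^-3 - q^-2 + q^-1  (w -6, c 12, <D> = A^-14 - A^-10 + 2A^-6 - A^-2 + A^2 - A^6)
D2 (bracket 1; 14 crossings at w = 0): V = 1
why: 2 values of V(q) split the 2 diagrams


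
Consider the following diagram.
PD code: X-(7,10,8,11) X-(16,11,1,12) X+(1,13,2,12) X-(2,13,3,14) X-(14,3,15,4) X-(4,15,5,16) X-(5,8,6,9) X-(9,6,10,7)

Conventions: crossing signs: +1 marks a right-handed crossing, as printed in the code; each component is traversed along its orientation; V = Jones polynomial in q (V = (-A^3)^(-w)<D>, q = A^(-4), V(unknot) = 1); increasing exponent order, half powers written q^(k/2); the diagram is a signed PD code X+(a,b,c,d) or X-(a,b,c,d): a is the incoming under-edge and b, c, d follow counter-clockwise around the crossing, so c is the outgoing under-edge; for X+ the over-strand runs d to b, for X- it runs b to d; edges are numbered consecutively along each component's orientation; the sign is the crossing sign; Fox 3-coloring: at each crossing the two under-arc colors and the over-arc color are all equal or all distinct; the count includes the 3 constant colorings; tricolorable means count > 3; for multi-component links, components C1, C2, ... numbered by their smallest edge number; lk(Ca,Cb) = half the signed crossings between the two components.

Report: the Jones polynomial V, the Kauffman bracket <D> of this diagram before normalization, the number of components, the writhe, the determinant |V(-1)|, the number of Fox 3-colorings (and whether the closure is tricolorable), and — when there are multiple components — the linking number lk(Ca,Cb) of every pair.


V = q^-8 - 2q^-7 + q^-6 - 2q^-5 + 2q^-4 + q^-2
<D> = A^-10 + 2A^-2 - 2A^2 + A^6 - 2A^10 + A^14 (w = -6)
1 component over 8 crossings, w = -6
27 Fox colorings among 3^8, |V(-1)| = 9: tricolorable
why: |V(-1)| = 9: so tricolorable, since 3 divides 9


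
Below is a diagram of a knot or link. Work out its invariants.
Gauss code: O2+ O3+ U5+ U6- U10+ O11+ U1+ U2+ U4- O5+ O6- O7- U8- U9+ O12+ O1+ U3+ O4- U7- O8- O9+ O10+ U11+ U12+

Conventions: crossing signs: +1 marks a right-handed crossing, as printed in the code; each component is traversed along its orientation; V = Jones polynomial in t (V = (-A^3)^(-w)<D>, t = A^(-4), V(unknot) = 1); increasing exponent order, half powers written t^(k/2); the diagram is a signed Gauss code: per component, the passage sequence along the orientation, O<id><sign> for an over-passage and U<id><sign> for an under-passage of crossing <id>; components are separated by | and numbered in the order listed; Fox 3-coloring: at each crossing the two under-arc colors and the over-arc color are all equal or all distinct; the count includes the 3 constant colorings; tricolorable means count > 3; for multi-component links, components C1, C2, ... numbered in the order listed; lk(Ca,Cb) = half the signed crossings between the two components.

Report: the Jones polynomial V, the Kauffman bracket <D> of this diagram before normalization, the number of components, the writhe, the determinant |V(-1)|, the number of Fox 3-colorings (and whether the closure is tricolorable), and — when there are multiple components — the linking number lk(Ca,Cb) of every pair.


V(t) = t - t^2 + 2t^3 - t^4 + t^5 - t^6
bracket: -A^-12 + A^-8 - A^-4 + 2 - A^4 + A^8, w = +4
1 component, writhe +4, over 12 crossings
det 7, colorings 3 of 3^12 — not tricolorable
observation: the span of V is 5, forcing >= 5 crossings in any diagram


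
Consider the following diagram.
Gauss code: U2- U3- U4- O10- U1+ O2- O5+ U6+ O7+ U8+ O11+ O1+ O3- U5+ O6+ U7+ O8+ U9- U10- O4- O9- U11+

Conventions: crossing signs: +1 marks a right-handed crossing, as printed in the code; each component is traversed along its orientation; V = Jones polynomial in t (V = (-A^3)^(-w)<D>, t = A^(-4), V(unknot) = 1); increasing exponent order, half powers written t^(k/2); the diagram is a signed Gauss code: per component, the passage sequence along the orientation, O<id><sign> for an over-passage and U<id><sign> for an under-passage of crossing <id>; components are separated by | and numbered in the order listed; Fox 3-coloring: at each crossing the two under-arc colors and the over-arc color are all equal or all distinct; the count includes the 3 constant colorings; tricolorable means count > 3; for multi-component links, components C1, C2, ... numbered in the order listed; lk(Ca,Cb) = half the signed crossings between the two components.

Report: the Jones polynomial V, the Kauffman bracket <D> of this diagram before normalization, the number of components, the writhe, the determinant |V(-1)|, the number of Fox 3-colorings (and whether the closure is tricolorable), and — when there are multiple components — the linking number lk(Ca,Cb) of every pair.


Jones polynomial: V(t) = -t^-2 + t^-1 - 1 + 3t - 2t^2 + 3t^3 - 2t^4 + t^5 - t^6
<D> = A^-21 - A^-17 + 2A^-13 - 3A^-9 + 2A^-5 - 3A^-1 + A^3 - A^7 + A^11; writhe +1
components 1, writhe +1 (11 crossings)
3-colorings: 9 of 3^11, det 15 — tricolorable
note: det 15 = |V(-1)|; divisible by 3, so tricolorable


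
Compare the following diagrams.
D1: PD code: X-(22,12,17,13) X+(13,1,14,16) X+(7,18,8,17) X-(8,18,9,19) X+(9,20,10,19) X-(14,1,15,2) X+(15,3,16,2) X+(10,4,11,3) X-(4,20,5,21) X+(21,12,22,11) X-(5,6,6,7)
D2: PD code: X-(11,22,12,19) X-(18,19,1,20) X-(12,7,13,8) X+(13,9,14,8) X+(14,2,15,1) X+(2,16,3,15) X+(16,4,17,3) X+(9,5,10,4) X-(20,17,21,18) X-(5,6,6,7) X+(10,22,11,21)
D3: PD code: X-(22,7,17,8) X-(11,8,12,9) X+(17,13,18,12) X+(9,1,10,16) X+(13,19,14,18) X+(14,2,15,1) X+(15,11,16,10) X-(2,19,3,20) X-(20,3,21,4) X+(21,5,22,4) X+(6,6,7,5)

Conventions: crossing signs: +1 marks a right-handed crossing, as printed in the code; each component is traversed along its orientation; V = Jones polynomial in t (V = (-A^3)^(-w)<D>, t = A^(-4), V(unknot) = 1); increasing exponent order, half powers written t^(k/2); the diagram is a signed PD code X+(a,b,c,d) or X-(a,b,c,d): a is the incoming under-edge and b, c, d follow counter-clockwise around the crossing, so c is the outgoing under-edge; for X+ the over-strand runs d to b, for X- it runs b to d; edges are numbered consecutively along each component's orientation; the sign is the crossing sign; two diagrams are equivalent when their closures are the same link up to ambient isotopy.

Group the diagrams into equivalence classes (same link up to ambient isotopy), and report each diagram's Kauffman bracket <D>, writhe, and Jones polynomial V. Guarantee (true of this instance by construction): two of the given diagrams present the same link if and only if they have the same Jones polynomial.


equivalence classes: {D1} | {D2} | {D3}
D1 (bracket A + A^5; 11 crossings at w = +1): V = -t^(-1/2) - t^(1/2)
V(D2) = -t^(-3/2) - 2t^(1/2) + t^(3/2) - t^(5/2) + t^(7/2)  [11 crossings, <D> = -A^-11 + A^-7 - A^-3 + 2A + A^9, w = +1]
V(D3) = -t^(-3/2) + t^(-1/2) - 2t^(1/2) + t^(3/2) - 2t^(5/2) + t^(7/2)  [11 crossings, <D> = -A^-5 + 2A^-1 - A^3 + 2A^7 - A^11 + A^15, w = +3]
key observation: comparing 3 Jones polynomials yields 3 groups


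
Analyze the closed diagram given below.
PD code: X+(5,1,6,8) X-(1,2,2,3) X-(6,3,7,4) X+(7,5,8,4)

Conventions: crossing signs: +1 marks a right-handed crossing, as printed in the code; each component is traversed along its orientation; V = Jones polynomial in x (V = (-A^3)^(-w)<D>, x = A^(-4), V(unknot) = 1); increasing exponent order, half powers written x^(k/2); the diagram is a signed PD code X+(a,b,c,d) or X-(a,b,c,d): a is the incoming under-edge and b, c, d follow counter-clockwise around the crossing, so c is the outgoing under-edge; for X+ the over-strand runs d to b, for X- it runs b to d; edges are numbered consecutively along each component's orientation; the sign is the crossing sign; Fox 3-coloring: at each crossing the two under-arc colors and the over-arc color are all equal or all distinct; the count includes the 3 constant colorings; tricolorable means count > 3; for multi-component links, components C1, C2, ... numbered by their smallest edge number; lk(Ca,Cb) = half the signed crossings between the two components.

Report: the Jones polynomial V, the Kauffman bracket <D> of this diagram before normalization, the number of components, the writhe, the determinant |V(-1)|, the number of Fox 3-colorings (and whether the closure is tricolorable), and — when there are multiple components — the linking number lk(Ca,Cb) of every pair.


V = 1
<D> = 1 (w = 0)
1 component over 4 crossings, w = 0
3 Fox colorings among 3^4, |V(-1)| = 1: not tricolorable
why: w = 0 (over 4 crossings) is diagram-only; (-A^3)^(0) removes it from V


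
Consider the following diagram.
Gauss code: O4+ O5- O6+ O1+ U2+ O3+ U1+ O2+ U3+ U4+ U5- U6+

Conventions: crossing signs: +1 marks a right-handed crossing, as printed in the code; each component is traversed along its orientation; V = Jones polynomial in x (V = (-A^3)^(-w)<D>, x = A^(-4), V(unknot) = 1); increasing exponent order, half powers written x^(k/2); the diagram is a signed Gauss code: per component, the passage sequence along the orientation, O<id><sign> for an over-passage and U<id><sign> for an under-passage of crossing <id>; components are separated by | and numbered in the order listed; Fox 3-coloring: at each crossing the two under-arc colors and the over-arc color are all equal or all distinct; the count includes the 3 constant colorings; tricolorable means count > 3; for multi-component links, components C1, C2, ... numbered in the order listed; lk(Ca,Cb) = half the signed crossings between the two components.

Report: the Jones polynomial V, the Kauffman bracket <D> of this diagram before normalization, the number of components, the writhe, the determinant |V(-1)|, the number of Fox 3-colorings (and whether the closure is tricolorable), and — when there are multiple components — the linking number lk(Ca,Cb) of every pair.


V(x) = x + x^3 - x^4
bracket: -A^-4 + 1 + A^8, w = +4
1 component, writhe +4, over 6 crossings
det 3, colorings 9 of 3^6 — tricolorable
observation: w = +4 shifts under R1 moves; the (-A^3)^(-4) factor cancels that in V


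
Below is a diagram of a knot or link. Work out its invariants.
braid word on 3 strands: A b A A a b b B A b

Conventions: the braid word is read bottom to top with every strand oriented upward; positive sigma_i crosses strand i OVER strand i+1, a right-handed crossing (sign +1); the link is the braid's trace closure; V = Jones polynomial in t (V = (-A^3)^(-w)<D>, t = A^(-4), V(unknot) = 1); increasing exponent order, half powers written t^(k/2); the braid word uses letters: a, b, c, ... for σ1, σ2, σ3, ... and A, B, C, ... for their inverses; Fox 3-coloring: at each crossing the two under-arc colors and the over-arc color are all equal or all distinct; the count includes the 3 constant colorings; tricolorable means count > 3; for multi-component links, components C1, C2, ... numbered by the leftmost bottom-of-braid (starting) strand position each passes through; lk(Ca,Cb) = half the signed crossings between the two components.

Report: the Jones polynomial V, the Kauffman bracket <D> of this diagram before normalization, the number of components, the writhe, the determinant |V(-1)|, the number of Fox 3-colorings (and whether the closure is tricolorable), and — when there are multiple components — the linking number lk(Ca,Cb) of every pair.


Jones polynomial: V(t) = -t^-3 + 3t^-2 - 2t^-1 + 4 - 2t + 3t^2 - t^3
<D> = -A^-12 + 3A^-8 - 2A^-4 + 4 - 2A^4 + 3A^8 - A^12; writhe 0
components 3, writhe 0 (10 crossings)
linking number lk(C1,C2) = 0
lk(C1,C3): 0
lk(C2,C3) = 0
3-colorings: 3 of 3^10, det 16 — not tricolorable
note: all 3 components of this link are unlinked algebraically


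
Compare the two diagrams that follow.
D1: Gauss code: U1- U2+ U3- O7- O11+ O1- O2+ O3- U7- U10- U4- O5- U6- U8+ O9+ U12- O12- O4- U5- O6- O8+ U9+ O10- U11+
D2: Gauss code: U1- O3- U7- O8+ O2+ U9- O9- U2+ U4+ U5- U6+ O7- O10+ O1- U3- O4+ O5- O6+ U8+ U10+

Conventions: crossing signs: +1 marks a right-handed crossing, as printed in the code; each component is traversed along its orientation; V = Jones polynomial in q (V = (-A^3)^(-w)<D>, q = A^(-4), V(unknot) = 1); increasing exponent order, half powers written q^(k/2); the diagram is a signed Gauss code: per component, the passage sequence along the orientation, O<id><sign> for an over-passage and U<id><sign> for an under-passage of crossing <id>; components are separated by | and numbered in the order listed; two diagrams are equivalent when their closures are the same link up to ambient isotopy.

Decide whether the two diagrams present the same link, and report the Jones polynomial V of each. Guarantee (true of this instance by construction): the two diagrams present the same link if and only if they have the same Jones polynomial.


equivalent: no
V(D1) = 1  (w -4, c 12, <D> = A^-12)
D2 (bracket A^-8 - A^-4 + 1 - A^4 + A^8; 10 crossings at w = 0): V = q^-2 - q^-1 + 1 - q + q^2
why: comparing 2 Jones polynomials yields 2 groups


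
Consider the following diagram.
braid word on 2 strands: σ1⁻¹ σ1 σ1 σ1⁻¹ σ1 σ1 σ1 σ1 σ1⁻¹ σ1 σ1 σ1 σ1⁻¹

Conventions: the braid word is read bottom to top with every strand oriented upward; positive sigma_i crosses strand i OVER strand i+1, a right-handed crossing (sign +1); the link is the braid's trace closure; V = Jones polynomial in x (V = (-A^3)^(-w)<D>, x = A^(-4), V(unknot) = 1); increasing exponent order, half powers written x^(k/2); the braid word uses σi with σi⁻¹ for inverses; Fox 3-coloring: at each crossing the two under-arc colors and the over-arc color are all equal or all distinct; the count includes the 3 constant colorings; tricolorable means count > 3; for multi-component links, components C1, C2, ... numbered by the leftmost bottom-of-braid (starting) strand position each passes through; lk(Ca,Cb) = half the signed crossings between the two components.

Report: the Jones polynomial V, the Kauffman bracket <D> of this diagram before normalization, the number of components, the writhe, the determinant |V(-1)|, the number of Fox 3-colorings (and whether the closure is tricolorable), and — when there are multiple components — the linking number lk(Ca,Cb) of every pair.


V = x^2 + x^4 - x^5 + x^6 - x^7
<D> = A^-13 - A^-9 + A^-5 - A^-1 - A^7 (w = +5)
1 component over 13 crossings, w = +5
3 Fox colorings among 3^13, |V(-1)| = 5: not tricolorable
why: w = +5 (over 13 crossings) is diagram-only; (-A^3)^(-5) removes it from V


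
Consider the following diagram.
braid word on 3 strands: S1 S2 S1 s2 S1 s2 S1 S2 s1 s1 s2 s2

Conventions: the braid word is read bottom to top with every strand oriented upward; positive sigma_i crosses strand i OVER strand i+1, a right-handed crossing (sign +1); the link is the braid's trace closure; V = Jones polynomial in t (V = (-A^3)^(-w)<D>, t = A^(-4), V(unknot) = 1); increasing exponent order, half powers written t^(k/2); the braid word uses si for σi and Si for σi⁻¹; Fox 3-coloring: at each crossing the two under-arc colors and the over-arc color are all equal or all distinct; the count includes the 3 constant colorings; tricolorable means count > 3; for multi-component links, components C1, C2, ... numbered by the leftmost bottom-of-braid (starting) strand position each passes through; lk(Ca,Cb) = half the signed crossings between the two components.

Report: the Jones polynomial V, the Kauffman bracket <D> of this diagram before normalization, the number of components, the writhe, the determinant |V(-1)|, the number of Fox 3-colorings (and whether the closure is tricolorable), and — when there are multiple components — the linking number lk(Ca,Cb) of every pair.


V = -t^-3 + t^-2 - t^-1 + 3 - t + t^2 - t^3
<D> = -A^-12 + A^-8 - A^-4 + 3 - A^4 + A^8 - A^12 (w = 0)
1 component over 12 crossings, w = 0
27 Fox colorings among 3^12, |V(-1)| = 9: tricolorable
why: V is palindromic (span 6, det 9): t -> 1/t fixes it; necessary, not sufficient, for amphichirality


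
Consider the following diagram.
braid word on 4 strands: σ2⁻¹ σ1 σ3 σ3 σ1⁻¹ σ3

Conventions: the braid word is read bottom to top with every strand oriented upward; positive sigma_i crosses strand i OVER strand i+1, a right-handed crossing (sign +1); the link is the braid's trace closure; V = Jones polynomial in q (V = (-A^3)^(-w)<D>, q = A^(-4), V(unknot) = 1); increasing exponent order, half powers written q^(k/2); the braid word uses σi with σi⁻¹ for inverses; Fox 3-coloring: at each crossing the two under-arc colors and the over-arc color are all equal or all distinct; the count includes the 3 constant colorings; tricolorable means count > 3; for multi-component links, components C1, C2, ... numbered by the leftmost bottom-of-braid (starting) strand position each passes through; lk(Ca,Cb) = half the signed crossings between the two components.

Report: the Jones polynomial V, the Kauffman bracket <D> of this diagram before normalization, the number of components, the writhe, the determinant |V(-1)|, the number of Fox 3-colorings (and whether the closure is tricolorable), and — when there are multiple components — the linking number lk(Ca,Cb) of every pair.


Jones polynomial: V(q) = -q^(1/2) - q^(3/2) - q^(5/2) + q^(9/2)
<D> = A^-12 - A^-4 - 1 - A^4; writhe +2
components 2, writhe +2 (6 crossings)
linking number lk(C1,C2) = 0
3-colorings: 27 of 3^7, det 0 — tricolorable
note: det 0 = |V(-1)|; divisible by 3, so tricolorable


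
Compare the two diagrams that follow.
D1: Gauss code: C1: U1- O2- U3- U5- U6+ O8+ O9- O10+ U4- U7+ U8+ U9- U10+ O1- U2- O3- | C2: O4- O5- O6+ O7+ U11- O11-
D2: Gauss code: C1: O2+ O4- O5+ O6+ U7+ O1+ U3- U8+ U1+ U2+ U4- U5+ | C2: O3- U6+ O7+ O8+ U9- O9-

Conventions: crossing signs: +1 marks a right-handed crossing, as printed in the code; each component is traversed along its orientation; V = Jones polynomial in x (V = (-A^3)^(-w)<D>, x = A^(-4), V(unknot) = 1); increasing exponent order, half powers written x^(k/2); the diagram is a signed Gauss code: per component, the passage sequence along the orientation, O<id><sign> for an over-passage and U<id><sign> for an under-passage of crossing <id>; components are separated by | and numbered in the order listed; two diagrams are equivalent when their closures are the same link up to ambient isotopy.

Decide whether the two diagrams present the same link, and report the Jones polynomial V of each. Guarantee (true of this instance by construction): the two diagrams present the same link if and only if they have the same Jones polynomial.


equivalent: no
D1 (bracket A^-7 + A^-3 + A - A^9; 11 crossings at w = -3): V = x^(-9/2) - x^(-5/2) - x^(-3/2) - x^(-1/2)
D2 (bracket A^-1 + A^7; 9 crossings at w = +3): V = -x^(1/2) - x^(5/2)
key observation: 2 classes among 2 diagrams; unequal V(x) rules out equality


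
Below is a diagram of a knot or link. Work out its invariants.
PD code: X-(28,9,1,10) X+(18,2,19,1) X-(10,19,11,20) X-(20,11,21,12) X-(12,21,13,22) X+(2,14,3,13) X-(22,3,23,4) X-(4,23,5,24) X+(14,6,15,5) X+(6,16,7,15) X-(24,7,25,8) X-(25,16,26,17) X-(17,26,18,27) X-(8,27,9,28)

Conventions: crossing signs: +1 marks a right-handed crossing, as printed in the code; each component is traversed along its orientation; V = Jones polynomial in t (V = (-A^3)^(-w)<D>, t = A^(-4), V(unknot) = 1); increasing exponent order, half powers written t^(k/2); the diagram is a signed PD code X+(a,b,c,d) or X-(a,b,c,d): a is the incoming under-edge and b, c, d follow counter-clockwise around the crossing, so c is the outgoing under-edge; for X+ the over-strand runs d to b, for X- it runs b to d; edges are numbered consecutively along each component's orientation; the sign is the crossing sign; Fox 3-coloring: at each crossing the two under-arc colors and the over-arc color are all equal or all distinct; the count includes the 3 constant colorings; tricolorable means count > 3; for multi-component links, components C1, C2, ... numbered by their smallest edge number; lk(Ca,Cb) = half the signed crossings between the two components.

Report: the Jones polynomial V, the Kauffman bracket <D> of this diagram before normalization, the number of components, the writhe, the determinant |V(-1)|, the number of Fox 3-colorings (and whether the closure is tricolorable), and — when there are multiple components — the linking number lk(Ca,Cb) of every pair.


Jones polynomial: V(t) = t^-12 - 3t^-11 + 6t^-10 - 10t^-9 + 14t^-8 - 18t^-7 + 19t^-6 - 18t^-5 + 15t^-4 - 10t^-3 + 7t^-2 - 3t^-1 + 1
<D> = A^-18 - 3A^-14 + 7A^-10 - 10A^-6 + 15A^-2 - 18A^2 + 19A^6 - 18A^10 + 14A^14 - 10A^18 + 6A^22 - 3A^26 + A^30; writhe -6
components 1, writhe -6 (14 crossings)
3-colorings: 3 of 3^14, det 125 — not tricolorable
note: w = -6 (over 14 crossings) is diagram-only; (-A^3)^(6) removes it from V


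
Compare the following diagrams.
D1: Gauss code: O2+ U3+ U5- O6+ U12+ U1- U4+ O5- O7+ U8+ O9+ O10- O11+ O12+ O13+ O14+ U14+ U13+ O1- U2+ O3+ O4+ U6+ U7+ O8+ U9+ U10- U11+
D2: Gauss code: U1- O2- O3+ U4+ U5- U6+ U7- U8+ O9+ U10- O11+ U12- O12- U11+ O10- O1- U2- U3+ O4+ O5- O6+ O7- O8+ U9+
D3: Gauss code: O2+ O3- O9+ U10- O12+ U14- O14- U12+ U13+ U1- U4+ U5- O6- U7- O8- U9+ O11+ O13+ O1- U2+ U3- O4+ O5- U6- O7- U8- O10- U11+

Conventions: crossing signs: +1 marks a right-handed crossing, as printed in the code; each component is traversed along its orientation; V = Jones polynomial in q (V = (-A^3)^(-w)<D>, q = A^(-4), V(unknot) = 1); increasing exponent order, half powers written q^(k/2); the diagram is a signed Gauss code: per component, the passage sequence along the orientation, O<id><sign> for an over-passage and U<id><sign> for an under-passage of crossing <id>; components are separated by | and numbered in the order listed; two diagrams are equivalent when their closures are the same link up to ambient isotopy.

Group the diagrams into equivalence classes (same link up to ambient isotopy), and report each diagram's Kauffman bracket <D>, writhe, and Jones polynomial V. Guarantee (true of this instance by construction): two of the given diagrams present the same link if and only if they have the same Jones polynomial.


classes: {D1} | {D2} | {D3}
V(D1) = q^2 - q^3 + 2q^4 - 2q^5 + 3q^6 - 2q^7 + q^8 - q^9  [14 crossings, <D> = -A^-12 + A^-8 - 2A^-4 + 3 - 2A^4 + 2A^8 - A^12 + A^16, w = +8]
V(D2) = 1  [12 crossings, <D> = 1, w = 0]
V(D3) = q^-5 - 2q^-4 + 2q^-3 - 2q^-2 + 2q^-1 - 1 + q  (w -2, c 14, <D> = A^-10 - A^-6 + 2A^-2 - 2A^2 + 2A^6 - 2A^10 + A^14)
insight: 3 values of V(q) split the 3 diagrams


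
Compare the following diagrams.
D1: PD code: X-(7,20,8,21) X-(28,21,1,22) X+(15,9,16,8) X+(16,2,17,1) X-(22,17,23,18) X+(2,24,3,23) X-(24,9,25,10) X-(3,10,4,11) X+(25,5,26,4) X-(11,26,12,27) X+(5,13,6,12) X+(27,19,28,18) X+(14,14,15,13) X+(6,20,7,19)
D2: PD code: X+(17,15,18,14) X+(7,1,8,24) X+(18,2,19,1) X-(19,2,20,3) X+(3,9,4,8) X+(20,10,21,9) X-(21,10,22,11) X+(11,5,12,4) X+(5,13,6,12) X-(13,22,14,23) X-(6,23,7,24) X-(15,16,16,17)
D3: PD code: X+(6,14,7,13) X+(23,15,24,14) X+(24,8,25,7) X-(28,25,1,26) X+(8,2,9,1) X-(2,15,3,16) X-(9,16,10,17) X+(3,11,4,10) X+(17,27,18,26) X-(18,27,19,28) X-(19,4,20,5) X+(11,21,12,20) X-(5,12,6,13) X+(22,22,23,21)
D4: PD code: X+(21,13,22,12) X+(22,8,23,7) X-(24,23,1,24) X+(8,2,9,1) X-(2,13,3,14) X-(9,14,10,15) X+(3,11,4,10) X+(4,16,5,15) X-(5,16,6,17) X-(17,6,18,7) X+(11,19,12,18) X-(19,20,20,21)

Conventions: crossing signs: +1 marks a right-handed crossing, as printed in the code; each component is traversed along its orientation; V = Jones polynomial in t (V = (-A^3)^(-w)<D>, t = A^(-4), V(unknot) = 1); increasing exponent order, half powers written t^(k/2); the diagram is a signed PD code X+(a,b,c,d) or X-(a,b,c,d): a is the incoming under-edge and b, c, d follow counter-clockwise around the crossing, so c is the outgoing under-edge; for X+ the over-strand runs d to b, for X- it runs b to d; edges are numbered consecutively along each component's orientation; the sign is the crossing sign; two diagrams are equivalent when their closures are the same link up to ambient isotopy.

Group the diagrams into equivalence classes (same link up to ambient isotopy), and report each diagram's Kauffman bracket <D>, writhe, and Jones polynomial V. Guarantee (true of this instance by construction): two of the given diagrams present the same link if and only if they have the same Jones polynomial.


grouping into links: {D1, D3, D4} | {D2}
V(D1) = t^-1 - 1 + 2t - 2t^2 + 2t^3 - 2t^4 + t^5  (w +2, c 14, <D> = A^-14 - 2A^-10 + 2A^-6 - 2A^-2 + 2A^2 - A^6 + A^10)
D2 (bracket -A^-10 + A^-6 + A^2; 12 crossings at w = +2): V = t + t^3 - t^4
V(D3) = t^-1 - 1 + 2t - 2t^2 + 2t^3 - 2t^4 + t^5  (w +2, c 14, <D> = A^-14 - 2A^-10 + 2A^-6 - 2A^-2 + 2A^2 - A^6 + A^10)
V(D4) = t^-1 - 1 + 2t - 2t^2 + 2t^3 - 2t^4 + t^5  (w 0, c 12, <D> = A^-20 - 2A^-16 + 2A^-12 - 2A^-8 + 2A^-4 - 1 + A^4)
why: V(t) takes 2 values over 4 diagrams, fixing the grouping


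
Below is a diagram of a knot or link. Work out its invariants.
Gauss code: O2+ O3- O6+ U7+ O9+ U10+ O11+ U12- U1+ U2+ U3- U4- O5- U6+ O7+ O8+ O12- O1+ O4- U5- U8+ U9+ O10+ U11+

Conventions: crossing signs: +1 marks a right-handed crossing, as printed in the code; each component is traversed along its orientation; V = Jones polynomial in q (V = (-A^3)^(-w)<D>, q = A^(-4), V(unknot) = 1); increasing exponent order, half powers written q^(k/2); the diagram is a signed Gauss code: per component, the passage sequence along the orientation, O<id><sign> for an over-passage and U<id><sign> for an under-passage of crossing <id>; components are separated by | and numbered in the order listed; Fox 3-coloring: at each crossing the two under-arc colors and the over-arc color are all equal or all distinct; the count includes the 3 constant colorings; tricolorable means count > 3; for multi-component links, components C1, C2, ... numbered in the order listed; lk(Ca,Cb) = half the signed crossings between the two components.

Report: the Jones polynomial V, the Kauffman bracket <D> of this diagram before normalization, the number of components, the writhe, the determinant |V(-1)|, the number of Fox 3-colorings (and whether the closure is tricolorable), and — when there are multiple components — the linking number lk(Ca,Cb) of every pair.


Jones polynomial: V(q) = q - q^2 + 2q^3 - q^4 + q^5 - q^6
<D> = -A^-12 + A^-8 - A^-4 + 2 - A^4 + A^8; writhe +4
components 1, writhe +4 (12 crossings)
3-colorings: 3 of 3^12, det 7 — not tricolorable
note: w = +4 (over 12 crossings) is diagram-only; (-A^3)^(-4) removes it from V


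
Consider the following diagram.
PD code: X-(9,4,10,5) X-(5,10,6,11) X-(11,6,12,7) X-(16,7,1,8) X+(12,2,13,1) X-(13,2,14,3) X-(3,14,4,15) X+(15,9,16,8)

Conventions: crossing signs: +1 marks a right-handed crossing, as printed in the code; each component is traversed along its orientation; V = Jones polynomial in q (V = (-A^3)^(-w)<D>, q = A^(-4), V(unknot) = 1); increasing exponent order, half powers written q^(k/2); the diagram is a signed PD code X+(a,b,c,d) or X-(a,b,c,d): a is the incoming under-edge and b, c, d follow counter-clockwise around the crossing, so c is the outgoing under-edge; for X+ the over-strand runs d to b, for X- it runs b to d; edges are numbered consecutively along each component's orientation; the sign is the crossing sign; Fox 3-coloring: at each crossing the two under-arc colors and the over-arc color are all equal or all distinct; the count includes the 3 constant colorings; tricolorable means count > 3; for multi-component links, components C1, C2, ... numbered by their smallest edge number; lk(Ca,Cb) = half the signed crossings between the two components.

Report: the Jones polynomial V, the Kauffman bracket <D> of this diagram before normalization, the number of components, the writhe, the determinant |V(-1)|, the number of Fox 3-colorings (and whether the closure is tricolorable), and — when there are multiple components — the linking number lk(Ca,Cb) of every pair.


Jones polynomial: V(q) = -q^-4 + q^-3 + q^-1
<D> = A^-8 + 1 - A^4; writhe -4
components 1, writhe -4 (8 crossings)
3-colorings: 9 of 3^8, det 3 — tricolorable
note: V spans 3 powers of q: at least 3 crossings in any diagram


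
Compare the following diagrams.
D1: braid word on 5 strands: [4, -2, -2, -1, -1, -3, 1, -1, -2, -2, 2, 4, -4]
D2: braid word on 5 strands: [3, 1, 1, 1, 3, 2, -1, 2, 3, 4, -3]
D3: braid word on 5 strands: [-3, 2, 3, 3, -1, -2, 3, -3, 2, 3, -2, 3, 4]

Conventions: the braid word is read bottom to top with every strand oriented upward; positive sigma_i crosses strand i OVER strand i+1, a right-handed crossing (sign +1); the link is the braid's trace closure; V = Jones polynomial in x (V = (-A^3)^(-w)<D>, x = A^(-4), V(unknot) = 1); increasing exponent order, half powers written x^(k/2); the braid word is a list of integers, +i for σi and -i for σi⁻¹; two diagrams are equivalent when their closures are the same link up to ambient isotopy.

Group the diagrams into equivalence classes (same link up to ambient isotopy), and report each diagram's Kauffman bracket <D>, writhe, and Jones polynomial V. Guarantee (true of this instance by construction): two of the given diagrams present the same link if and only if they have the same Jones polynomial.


classes: {D1} | {D2} | {D3}
V(D1) = x^(-13/2) - x^(-11/2) + x^(-9/2) - 2x^(-7/2) - x^(-3/2)  [13 crossings, <D> = A^-9 + 2A^-1 - A^3 + A^7 - A^11, w = -5]
V(D2) = -x^(3/2) + x^(5/2) - 3x^(7/2) + 2x^(9/2) - 3x^(11/2) + 2x^(13/2) - x^(15/2) + x^(17/2)  (w +7, c 11, <D> = -A^-13 + A^-9 - 2A^-5 + 3A^-1 - 2A^3 + 3A^7 - A^11 + A^15)
V(D3) = -x^(1/2) - x^(3/2) - x^(5/2) + x^(9/2)  (w +3, c 13, <D> = -A^-9 + A^-1 + A^3 + A^7)
insight: 3 classes among 3 diagrams; unequal V(x) rules out equality


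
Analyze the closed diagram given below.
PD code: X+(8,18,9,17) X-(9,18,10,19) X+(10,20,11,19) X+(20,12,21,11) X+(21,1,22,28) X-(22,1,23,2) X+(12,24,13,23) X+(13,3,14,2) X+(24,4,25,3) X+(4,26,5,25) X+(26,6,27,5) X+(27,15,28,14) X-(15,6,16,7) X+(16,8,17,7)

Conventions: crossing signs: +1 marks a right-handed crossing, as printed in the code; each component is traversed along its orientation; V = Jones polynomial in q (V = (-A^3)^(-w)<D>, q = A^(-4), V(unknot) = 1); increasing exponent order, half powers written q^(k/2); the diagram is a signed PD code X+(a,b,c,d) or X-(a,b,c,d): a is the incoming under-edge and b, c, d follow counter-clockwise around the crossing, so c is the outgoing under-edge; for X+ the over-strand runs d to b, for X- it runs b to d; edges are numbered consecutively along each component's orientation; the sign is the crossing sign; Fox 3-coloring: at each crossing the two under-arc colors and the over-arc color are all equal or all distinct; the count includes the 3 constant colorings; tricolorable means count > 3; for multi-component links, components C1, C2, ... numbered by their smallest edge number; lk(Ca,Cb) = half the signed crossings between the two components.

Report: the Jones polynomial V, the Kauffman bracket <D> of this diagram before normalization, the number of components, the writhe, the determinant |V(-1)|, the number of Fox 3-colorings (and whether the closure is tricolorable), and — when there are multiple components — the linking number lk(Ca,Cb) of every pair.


V = q^3 + q^5 - q^8
<D> = -A^-8 + A^4 + A^12 (w = +8)
1 component over 14 crossings, w = +8
9 Fox colorings among 3^14, |V(-1)| = 3: tricolorable
why: w = +8 shifts under R1 moves; the (-A^3)^(-8) factor cancels that in V


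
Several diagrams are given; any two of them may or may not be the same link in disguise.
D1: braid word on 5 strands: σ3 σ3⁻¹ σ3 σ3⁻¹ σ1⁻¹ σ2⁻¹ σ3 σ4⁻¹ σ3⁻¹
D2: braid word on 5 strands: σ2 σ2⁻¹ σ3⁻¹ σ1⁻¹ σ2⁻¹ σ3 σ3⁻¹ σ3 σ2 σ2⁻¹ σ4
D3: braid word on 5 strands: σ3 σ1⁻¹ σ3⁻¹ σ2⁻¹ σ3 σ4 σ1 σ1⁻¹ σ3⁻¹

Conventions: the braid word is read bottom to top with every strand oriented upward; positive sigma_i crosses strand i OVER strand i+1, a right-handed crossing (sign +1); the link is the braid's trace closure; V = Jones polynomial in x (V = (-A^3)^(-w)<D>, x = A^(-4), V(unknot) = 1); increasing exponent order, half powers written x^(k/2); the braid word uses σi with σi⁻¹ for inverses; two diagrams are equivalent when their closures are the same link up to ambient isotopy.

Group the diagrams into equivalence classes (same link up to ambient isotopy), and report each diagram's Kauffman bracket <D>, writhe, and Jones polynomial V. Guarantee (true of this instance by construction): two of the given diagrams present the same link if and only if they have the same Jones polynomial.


classes: {D1, D2, D3}
V(D1) = -x^(-1/2) - x^(1/2)  [9 crossings, <D> = A^-11 + A^-7, w = -3]
D2 (bracket A^-5 + A^-1; 11 crossings at w = -1): V = -x^(-1/2) - x^(1/2)
D3 (bracket A^-5 + A^-1; 9 crossings at w = -1): V = -x^(-1/2) - x^(1/2)
note: all 3 diagrams share one V(x), hence one class
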